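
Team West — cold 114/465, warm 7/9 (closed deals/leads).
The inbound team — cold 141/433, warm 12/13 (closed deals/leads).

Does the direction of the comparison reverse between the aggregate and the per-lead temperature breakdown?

Cold: Team West 114/465 = 24.5%, the inbound team 141/433 = 32.6% → the inbound team
Warm: Team West 7/9 = 77.8%, the inbound team 12/13 = 92.3% → the inbound team
Overall: Team West 121/474 = 25.5%, the inbound team 153/446 = 34.3% → the inbound team
The inbound team wins overall and in every lead group — no reversal.

No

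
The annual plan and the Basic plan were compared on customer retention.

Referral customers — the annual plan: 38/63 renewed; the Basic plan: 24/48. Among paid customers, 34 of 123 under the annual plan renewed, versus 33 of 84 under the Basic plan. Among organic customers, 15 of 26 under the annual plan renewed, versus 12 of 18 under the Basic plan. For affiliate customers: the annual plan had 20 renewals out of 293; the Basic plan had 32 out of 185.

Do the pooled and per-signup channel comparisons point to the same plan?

Referral: the annual plan 38/63 = 60.3%, the Basic plan 24/48 = 50.0% → the annual plan
Paid: the annual plan 34/123 = 27.6%, the Basic plan 33/84 = 39.3% → the Basic plan
Organic: the annual plan 15/26 = 57.7%, the Basic plan 12/18 = 66.7% → the Basic plan
Affiliate: the annual plan 20/293 = 6.8%, the Basic plan 32/185 = 17.3% → the Basic plan
Overall: the annual plan 107/505 = 21.2%, the Basic plan 101/335 = 30.1% → the Basic plan
Neither sweeps: the annual plan wins 1 of 4 groups, the Basic plan wins 3. The Basic plan wins overall but not every group — no Simpson reversal.

No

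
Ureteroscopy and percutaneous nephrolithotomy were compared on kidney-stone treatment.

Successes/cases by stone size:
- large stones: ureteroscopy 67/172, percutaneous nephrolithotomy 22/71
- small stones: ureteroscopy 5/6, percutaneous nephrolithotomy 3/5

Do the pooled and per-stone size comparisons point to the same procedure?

Yes

Large stones: ureteroscopy 67/172 = 39.0%, percutaneous nephrolithotomy 22/71 = 31.0% → ureteroscopy
Small stones: ureteroscopy 5/6 = 83.3%, percutaneous nephrolithotomy 3/5 = 60.0% → ureteroscopy
Overall: ureteroscopy 72/178 = 40.4%, percutaneous nephrolithotomy 25/76 = 32.9% → ureteroscopy
Ureteroscopy wins overall and in every stone group — no reversal.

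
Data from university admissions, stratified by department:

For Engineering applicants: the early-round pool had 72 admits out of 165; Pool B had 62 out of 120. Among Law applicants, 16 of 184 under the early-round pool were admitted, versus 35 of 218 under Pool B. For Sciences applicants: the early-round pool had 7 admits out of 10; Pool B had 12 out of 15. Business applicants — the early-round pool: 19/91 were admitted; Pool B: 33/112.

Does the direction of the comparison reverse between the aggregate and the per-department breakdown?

No

Engineering: the early-round pool 72/165 = 43.6%, Pool B 62/120 = 51.7% → Pool B
Law: the early-round pool 16/184 = 8.7%, Pool B 35/218 = 16.1% → Pool B
Sciences: the early-round pool 7/10 = 70.0%, Pool B 12/15 = 80.0% → Pool B
Business: the early-round pool 19/91 = 20.9%, Pool B 33/112 = 29.5% → Pool B
Overall: the early-round pool 114/450 = 25.3%, Pool B 142/465 = 30.5% → Pool B
Pool B wins overall and in every department group — no reversal.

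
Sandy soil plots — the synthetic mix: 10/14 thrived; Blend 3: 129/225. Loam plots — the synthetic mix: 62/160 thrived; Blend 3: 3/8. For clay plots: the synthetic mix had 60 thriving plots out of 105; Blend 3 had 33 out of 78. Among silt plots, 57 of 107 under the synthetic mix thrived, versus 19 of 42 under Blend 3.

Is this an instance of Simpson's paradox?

Yes

Sandy soil: the synthetic mix 10/14 = 71.4%, Blend 3 129/225 = 57.3% → the synthetic mix
Loam: the synthetic mix 62/160 = 38.8%, Blend 3 3/8 = 37.5% → the synthetic mix
Clay: the synthetic mix 60/105 = 57.1%, Blend 3 33/78 = 42.3% → the synthetic mix
Silt: the synthetic mix 57/107 = 53.3%, Blend 3 19/42 = 45.2% → the synthetic mix
Overall: the synthetic mix 189/386 = 49.0%, Blend 3 184/353 = 52.1% → Blend 3
The synthetic mix wins each soil group but Blend 3 wins overall — the comparison reverses. The synthetic mix's plots skew toward loam, which has a lower base rate.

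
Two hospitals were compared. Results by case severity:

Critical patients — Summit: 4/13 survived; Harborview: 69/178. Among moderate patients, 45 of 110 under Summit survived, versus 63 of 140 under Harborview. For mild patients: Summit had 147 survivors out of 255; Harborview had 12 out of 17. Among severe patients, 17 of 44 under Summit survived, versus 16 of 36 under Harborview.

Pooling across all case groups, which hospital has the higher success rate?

Critical: Summit 4/13 = 30.8%, Harborview 69/178 = 38.8% → Harborview
Moderate: Summit 45/110 = 40.9%, Harborview 63/140 = 45.0% → Harborview
Mild: Summit 147/255 = 57.6%, Harborview 12/17 = 70.6% → Harborview
Severe: Summit 17/44 = 38.6%, Harborview 16/36 = 44.4% → Harborview
Overall: Summit 213/422 = 50.5%, Harborview 160/371 = 43.1% → Summit
(Harborview wins every case group but Summit wins overall — Harborview's patients skew toward the low-rate critical group.)

Summit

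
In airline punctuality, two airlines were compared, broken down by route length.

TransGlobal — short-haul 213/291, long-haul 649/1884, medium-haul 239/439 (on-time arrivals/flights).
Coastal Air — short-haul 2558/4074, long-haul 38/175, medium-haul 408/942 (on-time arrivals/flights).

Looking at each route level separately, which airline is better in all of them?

Short-haul: TransGlobal 213/291 = 73.2%, Coastal Air 2558/4074 = 62.8% → TransGlobal
Long-haul: TransGlobal 649/1884 = 34.4%, Coastal Air 38/175 = 21.7% → TransGlobal
Medium-haul: TransGlobal 239/439 = 54.4%, Coastal Air 408/942 = 43.3% → TransGlobal
TransGlobal has the higher rate in all 3 groups.

TransGlobal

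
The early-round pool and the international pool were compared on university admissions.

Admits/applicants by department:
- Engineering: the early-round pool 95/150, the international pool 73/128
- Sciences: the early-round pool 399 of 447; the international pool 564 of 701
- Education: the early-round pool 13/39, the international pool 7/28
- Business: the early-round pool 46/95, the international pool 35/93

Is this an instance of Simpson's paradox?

No

Engineering: the early-round pool 95/150 = 63.3%, the international pool 73/128 = 57.0% → the early-round pool
Sciences: the early-round pool 399/447 = 89.3%, the international pool 564/701 = 80.5% → the early-round pool
Education: the early-round pool 13/39 = 33.3%, the international pool 7/28 = 25.0% → the early-round pool
Business: the early-round pool 46/95 = 48.4%, the international pool 35/93 = 37.6% → the early-round pool
Overall: the early-round pool 553/731 = 75.6%, the international pool 679/950 = 71.5% → the early-round pool
The early-round pool wins overall and in every department group — no reversal.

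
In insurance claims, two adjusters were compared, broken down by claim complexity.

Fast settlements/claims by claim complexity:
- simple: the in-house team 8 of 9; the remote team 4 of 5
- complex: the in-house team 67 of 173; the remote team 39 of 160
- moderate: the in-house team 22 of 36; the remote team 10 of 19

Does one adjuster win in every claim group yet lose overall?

No

Simple: the in-house team 8/9 = 88.9%, the remote team 4/5 = 80.0% → the in-house team
Complex: the in-house team 67/173 = 38.7%, the remote team 39/160 = 24.4% → the in-house team
Moderate: the in-house team 22/36 = 61.1%, the remote team 10/19 = 52.6% → the in-house team
Overall: the in-house team 97/218 = 44.5%, the remote team 53/184 = 28.8% → the in-house team
The in-house team wins overall and in every claim group — no reversal.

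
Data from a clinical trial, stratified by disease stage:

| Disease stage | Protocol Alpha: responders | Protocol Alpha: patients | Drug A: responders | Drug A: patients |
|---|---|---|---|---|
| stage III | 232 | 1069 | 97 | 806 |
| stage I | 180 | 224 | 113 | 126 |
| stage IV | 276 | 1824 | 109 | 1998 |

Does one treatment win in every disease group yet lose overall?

No

Stage III: Protocol Alpha 232/1069 = 21.7%, Drug A 97/806 = 12.0% → Protocol Alpha
Stage I: Protocol Alpha 180/224 = 80.4%, Drug A 113/126 = 89.7% → Drug A
Stage IV: Protocol Alpha 276/1824 = 15.1%, Drug A 109/1998 = 5.5% → Protocol Alpha
Overall: Protocol Alpha 688/3117 = 22.1%, Drug A 319/2930 = 10.9% → Protocol Alpha
Neither sweeps: Protocol Alpha wins 2 of 3 groups, Drug A wins 1. Protocol Alpha wins overall but not every group — no Simpson reversal.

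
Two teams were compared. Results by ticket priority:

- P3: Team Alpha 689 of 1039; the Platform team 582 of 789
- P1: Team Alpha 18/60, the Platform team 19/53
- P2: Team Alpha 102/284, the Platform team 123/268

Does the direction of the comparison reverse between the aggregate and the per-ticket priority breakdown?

No

P3: Team Alpha 689/1039 = 66.3%, the Platform team 582/789 = 73.8% → the Platform team
P1: Team Alpha 18/60 = 30.0%, the Platform team 19/53 = 35.8% → the Platform team
P2: Team Alpha 102/284 = 35.9%, the Platform team 123/268 = 45.9% → the Platform team
Overall: Team Alpha 809/1383 = 58.5%, the Platform team 724/1110 = 65.2% → the Platform team
The Platform team wins overall and in every ticket group — no reversal.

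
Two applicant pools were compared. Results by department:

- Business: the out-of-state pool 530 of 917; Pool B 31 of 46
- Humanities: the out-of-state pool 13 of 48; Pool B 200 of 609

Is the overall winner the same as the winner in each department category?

No

Business: the out-of-state pool 530/917 = 57.8%, Pool B 31/46 = 67.4% → Pool B
Humanities: the out-of-state pool 13/48 = 27.1%, Pool B 200/609 = 32.8% → Pool B
Overall: the out-of-state pool 543/965 = 56.3%, Pool B 231/655 = 35.3% → the out-of-state pool
Pool B wins each department group but the out-of-state pool wins overall — the comparison reverses. Pool B's applicants skew toward Humanities, which has a lower base rate.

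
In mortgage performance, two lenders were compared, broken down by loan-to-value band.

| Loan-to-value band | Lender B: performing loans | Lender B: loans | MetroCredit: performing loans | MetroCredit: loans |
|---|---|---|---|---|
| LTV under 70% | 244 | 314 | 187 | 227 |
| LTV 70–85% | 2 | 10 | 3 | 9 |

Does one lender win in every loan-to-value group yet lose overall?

LTV under 70%: Lender B 244/314 = 77.7%, MetroCredit 187/227 = 82.4% → MetroCredit
LTV 70–85%: Lender B 2/10 = 20.0%, MetroCredit 3/9 = 33.3% → MetroCredit
Overall: Lender B 246/324 = 75.9%, MetroCredit 190/236 = 80.5% → MetroCredit
MetroCredit wins overall and in every loan-to-value group — no reversal.

No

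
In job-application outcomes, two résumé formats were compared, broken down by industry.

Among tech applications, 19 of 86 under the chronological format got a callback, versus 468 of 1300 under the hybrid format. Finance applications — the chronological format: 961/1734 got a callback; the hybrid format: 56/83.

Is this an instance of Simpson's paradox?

Yes

Tech: the chronological format 19/86 = 22.1%, the hybrid format 468/1300 = 36.0% → the hybrid format
Finance: the chronological format 961/1734 = 55.4%, the hybrid format 56/83 = 67.5% → the hybrid format
Overall: the chronological format 980/1820 = 53.8%, the hybrid format 524/1383 = 37.9% → the chronological format
The hybrid format wins each industry group but the chronological format wins overall — the comparison reverses. The hybrid format's applications skew toward tech, which has a lower base rate.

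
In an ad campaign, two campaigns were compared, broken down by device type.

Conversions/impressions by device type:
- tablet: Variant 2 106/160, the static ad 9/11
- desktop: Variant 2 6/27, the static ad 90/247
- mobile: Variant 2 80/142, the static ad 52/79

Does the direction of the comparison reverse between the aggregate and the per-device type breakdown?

Yes

Tablet: Variant 2 106/160 = 66.2%, the static ad 9/11 = 81.8% → the static ad
Desktop: Variant 2 6/27 = 22.2%, the static ad 90/247 = 36.4% → the static ad
Mobile: Variant 2 80/142 = 56.3%, the static ad 52/79 = 65.8% → the static ad
Overall: Variant 2 192/329 = 58.4%, the static ad 151/337 = 44.8% → Variant 2
The static ad wins each device group but Variant 2 wins overall — the comparison reverses. The static ad's impressions skew toward desktop, which has a lower base rate.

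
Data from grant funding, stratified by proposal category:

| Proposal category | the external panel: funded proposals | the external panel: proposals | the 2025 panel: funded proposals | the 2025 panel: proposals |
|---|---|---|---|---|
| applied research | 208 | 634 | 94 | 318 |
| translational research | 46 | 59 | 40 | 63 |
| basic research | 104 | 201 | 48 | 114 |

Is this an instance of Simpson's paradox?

Applied research: the external panel 208/634 = 32.8%, the 2025 panel 94/318 = 29.6% → the external panel
Translational research: the external panel 46/59 = 78.0%, the 2025 panel 40/63 = 63.5% → the external panel
Basic research: the external panel 104/201 = 51.7%, the 2025 panel 48/114 = 42.1% → the external panel
Overall: the external panel 358/894 = 40.0%, the 2025 panel 182/495 = 36.8% → the external panel
The external panel wins overall and in every proposal group — no reversal.

No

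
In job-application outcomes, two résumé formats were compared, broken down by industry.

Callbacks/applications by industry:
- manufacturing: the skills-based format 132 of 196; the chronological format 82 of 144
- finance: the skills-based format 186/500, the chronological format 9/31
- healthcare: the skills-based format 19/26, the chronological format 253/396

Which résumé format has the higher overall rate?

the chronological format

Manufacturing: the skills-based format 132/196 = 67.3%, the chronological format 82/144 = 56.9% → the skills-based format
Finance: the skills-based format 186/500 = 37.2%, the chronological format 9/31 = 29.0% → the skills-based format
Healthcare: the skills-based format 19/26 = 73.1%, the chronological format 253/396 = 63.9% → the skills-based format
Overall: the skills-based format 337/722 = 46.7%, the chronological format 344/571 = 60.2% → the chronological format
(The skills-based format wins every industry group but the chronological format wins overall — the skills-based format's applications skew toward the low-rate finance group.)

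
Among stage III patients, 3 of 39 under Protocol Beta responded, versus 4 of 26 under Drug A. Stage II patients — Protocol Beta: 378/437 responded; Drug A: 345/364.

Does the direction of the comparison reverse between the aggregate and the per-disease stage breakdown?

No

Stage III: Protocol Beta 3/39 = 7.7%, Drug A 4/26 = 15.4% → Drug A
Stage II: Protocol Beta 378/437 = 86.5%, Drug A 345/364 = 94.8% → Drug A
Overall: Protocol Beta 381/476 = 80.0%, Drug A 349/390 = 89.5% → Drug A
Drug A wins overall and in every disease group — no reversal.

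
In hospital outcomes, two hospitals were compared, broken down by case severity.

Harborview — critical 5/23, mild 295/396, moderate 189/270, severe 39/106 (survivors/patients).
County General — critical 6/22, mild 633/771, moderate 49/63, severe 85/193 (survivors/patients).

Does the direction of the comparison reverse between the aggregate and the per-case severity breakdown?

Critical: Harborview 5/23 = 21.7%, County General 6/22 = 27.3% → County General
Mild: Harborview 295/396 = 74.5%, County General 633/771 = 82.1% → County General
Moderate: Harborview 189/270 = 70.0%, County General 49/63 = 77.8% → County General
Severe: Harborview 39/106 = 36.8%, County General 85/193 = 44.0% → County General
Overall: Harborview 528/795 = 66.4%, County General 773/1049 = 73.7% → County General
County General wins overall and in every case group — no reversal.

No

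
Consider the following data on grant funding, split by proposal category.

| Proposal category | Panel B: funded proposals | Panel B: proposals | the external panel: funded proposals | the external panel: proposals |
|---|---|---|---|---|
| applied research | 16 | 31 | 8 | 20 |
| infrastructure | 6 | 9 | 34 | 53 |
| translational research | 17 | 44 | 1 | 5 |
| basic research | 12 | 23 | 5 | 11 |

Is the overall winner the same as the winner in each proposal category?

Applied research: Panel B 16/31 = 51.6%, the external panel 8/20 = 40.0% → Panel B
Infrastructure: Panel B 6/9 = 66.7%, the external panel 34/53 = 64.2% → Panel B
Translational research: Panel B 17/44 = 38.6%, the external panel 1/5 = 20.0% → Panel B
Basic research: Panel B 12/23 = 52.2%, the external panel 5/11 = 45.5% → Panel B
Overall: Panel B 51/107 = 47.7%, the external panel 48/89 = 53.9% → the external panel
Panel B wins each proposal group but the external panel wins overall — the comparison reverses. Panel B's proposals skew toward translational research, which has a lower base rate.

No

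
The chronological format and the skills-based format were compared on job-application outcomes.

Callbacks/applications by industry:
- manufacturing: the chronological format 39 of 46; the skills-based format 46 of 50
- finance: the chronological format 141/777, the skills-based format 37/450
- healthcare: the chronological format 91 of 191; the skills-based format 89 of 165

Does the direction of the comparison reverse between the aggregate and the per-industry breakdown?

No

Manufacturing: the chronological format 39/46 = 84.8%, the skills-based format 46/50 = 92.0% → the skills-based format
Finance: the chronological format 141/777 = 18.1%, the skills-based format 37/450 = 8.2% → the chronological format
Healthcare: the chronological format 91/191 = 47.6%, the skills-based format 89/165 = 53.9% → the skills-based format
Overall: the chronological format 271/1014 = 26.7%, the skills-based format 172/665 = 25.9% → the chronological format
Neither sweeps: the chronological format wins 1 of 3 groups, the skills-based format wins 2. The chronological format wins overall but not every group — no Simpson reversal.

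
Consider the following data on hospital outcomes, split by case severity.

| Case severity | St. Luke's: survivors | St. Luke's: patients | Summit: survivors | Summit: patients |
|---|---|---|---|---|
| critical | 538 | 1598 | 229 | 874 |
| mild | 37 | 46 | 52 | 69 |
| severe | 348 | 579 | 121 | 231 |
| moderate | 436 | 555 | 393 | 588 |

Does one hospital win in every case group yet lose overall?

No

Critical: St. Luke's 538/1598 = 33.7%, Summit 229/874 = 26.2% → St. Luke's
Mild: St. Luke's 37/46 = 80.4%, Summit 52/69 = 75.4% → St. Luke's
Severe: St. Luke's 348/579 = 60.1%, Summit 121/231 = 52.4% → St. Luke's
Moderate: St. Luke's 436/555 = 78.6%, Summit 393/588 = 66.8% → St. Luke's
Overall: St. Luke's 1359/2778 = 48.9%, Summit 795/1762 = 45.1% → St. Luke's
St. Luke's wins overall and in every case group — no reversal.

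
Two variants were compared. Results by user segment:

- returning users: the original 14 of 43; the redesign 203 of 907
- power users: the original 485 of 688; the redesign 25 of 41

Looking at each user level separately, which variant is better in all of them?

Returning users: the original 14/43 = 32.6%, the redesign 203/907 = 22.4% → the original
Power users: the original 485/688 = 70.5%, the redesign 25/41 = 61.0% → the original
The original has the higher rate in both groups.

the original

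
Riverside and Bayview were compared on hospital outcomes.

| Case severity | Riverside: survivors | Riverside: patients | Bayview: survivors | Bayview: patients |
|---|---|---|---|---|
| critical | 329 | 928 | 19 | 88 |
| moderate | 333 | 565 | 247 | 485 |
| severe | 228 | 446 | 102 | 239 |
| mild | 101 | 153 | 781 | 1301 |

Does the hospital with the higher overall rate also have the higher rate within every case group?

No

Critical: Riverside 329/928 = 35.5%, Bayview 19/88 = 21.6% → Riverside
Moderate: Riverside 333/565 = 58.9%, Bayview 247/485 = 50.9% → Riverside
Severe: Riverside 228/446 = 51.1%, Bayview 102/239 = 42.7% → Riverside
Mild: Riverside 101/153 = 66.0%, Bayview 781/1301 = 60.0% → Riverside
Overall: Riverside 991/2092 = 47.4%, Bayview 1149/2113 = 54.4% → Bayview
Riverside wins each case group but Bayview wins overall — the comparison reverses. Riverside's patients skew toward critical, which has a lower base rate.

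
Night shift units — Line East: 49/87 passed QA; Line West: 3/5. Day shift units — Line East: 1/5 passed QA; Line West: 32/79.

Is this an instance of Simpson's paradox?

Yes

Night shift: Line East 49/87 = 56.3%, Line West 3/5 = 60.0% → Line West
Day shift: Line East 1/5 = 20.0%, Line West 32/79 = 40.5% → Line West
Overall: Line East 50/92 = 54.3%, Line West 35/84 = 41.7% → Line East
Line West wins each shift group but Line East wins overall — the comparison reverses. Line West's units skew toward day shift, which has a lower base rate.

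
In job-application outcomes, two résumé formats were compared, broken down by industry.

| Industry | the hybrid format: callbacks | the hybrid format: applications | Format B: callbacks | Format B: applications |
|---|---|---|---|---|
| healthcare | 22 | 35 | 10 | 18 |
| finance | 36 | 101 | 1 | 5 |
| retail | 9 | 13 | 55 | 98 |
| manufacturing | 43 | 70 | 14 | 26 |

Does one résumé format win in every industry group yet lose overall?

Yes

Healthcare: the hybrid format 22/35 = 62.9%, Format B 10/18 = 55.6% → the hybrid format
Finance: the hybrid format 36/101 = 35.6%, Format B 1/5 = 20.0% → the hybrid format
Retail: the hybrid format 9/13 = 69.2%, Format B 55/98 = 56.1% → the hybrid format
Manufacturing: the hybrid format 43/70 = 61.4%, Format B 14/26 = 53.8% → the hybrid format
Overall: the hybrid format 110/219 = 50.2%, Format B 80/147 = 54.4% → Format B
The hybrid format wins each industry group but Format B wins overall — the comparison reverses. The hybrid format's applications skew toward finance, which has a lower base rate.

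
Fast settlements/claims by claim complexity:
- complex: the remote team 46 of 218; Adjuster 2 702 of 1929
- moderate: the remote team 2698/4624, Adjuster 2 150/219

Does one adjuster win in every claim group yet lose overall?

Complex: the remote team 46/218 = 21.1%, Adjuster 2 702/1929 = 36.4% → Adjuster 2
Moderate: the remote team 2698/4624 = 58.3%, Adjuster 2 150/219 = 68.5% → Adjuster 2
Overall: the remote team 2744/4842 = 56.7%, Adjuster 2 852/2148 = 39.7% → the remote team
Adjuster 2 wins each claim group but the remote team wins overall — the comparison reverses. Adjuster 2's claims skew toward complex, which has a lower base rate.

Yes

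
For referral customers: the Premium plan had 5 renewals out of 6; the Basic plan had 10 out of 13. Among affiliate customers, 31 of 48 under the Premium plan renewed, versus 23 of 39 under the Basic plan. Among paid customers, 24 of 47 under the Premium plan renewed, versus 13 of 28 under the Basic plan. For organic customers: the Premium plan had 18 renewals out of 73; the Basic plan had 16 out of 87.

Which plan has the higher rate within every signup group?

Referral: the Premium plan 5/6 = 83.3%, the Basic plan 10/13 = 76.9% → the Premium plan
Affiliate: the Premium plan 31/48 = 64.6%, the Basic plan 23/39 = 59.0% → the Premium plan
Paid: the Premium plan 24/47 = 51.1%, the Basic plan 13/28 = 46.4% → the Premium plan
Organic: the Premium plan 18/73 = 24.7%, the Basic plan 16/87 = 18.4% → the Premium plan
The Premium plan has the higher rate in all 4 groups.

the Premium plan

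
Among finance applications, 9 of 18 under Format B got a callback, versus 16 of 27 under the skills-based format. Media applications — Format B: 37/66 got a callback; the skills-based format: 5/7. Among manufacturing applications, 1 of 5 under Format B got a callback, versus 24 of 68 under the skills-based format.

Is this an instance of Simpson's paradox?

Finance: Format B 9/18 = 50.0%, the skills-based format 16/27 = 59.3% → the skills-based format
Media: Format B 37/66 = 56.1%, the skills-based format 5/7 = 71.4% → the skills-based format
Manufacturing: Format B 1/5 = 20.0%, the skills-based format 24/68 = 35.3% → the skills-based format
Overall: Format B 47/89 = 52.8%, the skills-based format 45/102 = 44.1% → Format B
The skills-based format wins each industry group but Format B wins overall — the comparison reverses. The skills-based format's applications skew toward manufacturing, which has a lower base rate.

Yes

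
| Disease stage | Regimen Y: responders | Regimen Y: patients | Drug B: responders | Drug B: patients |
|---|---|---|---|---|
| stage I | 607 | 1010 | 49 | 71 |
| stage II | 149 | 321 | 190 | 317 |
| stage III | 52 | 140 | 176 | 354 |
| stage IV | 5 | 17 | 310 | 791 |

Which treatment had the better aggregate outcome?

Stage I: Regimen Y 607/1010 = 60.1%, Drug B 49/71 = 69.0% → Drug B
Stage II: Regimen Y 149/321 = 46.4%, Drug B 190/317 = 59.9% → Drug B
Stage III: Regimen Y 52/140 = 37.1%, Drug B 176/354 = 49.7% → Drug B
Stage IV: Regimen Y 5/17 = 29.4%, Drug B 310/791 = 39.2% → Drug B
Overall: Regimen Y 813/1488 = 54.6%, Drug B 725/1533 = 47.3% → Regimen Y
(Drug B wins every disease group but Regimen Y wins overall — Drug B's patients skew toward the low-rate stage IV group.)

Regimen Y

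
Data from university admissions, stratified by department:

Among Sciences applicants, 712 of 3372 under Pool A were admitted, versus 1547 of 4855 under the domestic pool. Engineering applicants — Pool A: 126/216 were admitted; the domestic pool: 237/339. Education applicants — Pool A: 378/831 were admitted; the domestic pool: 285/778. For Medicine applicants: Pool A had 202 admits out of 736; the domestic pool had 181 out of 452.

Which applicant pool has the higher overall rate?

Sciences: Pool A 712/3372 = 21.1%, the domestic pool 1547/4855 = 31.9% → the domestic pool
Engineering: Pool A 126/216 = 58.3%, the domestic pool 237/339 = 69.9% → the domestic pool
Education: Pool A 378/831 = 45.5%, the domestic pool 285/778 = 36.6% → Pool A
Medicine: Pool A 202/736 = 27.4%, the domestic pool 181/452 = 40.0% → the domestic pool
Overall: Pool A 1418/5155 = 27.5%, the domestic pool 2250/6424 = 35.0% → the domestic pool
(Neither sweeps every department group, but the domestic pool has the higher pooled rate.)

the domestic pool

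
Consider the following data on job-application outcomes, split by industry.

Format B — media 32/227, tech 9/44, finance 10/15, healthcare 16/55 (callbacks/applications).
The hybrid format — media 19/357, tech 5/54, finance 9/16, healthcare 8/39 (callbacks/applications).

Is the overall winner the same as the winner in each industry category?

Media: Format B 32/227 = 14.1%, the hybrid format 19/357 = 5.3% → Format B
Tech: Format B 9/44 = 20.5%, the hybrid format 5/54 = 9.3% → Format B
Finance: Format B 10/15 = 66.7%, the hybrid format 9/16 = 56.2% → Format B
Healthcare: Format B 16/55 = 29.1%, the hybrid format 8/39 = 20.5% → Format B
Overall: Format B 67/341 = 19.6%, the hybrid format 41/466 = 8.8% → Format B
Format B wins overall and in every industry group — no reversal.

Yes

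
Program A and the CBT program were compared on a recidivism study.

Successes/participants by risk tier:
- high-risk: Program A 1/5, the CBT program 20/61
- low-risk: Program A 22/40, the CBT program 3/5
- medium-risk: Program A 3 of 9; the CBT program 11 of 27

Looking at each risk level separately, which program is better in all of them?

High-risk: Program A 1/5 = 20.0%, the CBT program 20/61 = 32.8% → the CBT program
Low-risk: Program A 22/40 = 55.0%, the CBT program 3/5 = 60.0% → the CBT program
Medium-risk: Program A 3/9 = 33.3%, the CBT program 11/27 = 40.7% → the CBT program
The CBT program has the higher rate in all 3 groups.

the CBT program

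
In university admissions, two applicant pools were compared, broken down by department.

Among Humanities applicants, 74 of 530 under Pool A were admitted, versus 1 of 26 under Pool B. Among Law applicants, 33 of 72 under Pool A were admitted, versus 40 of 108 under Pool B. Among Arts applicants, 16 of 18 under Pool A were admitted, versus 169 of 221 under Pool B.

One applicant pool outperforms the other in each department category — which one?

Pool A

Humanities: Pool A 74/530 = 14.0%, Pool B 1/26 = 3.8% → Pool A
Law: Pool A 33/72 = 45.8%, Pool B 40/108 = 37.0% → Pool A
Arts: Pool A 16/18 = 88.9%, Pool B 169/221 = 76.5% → Pool A
Pool A has the higher rate in all 3 groups.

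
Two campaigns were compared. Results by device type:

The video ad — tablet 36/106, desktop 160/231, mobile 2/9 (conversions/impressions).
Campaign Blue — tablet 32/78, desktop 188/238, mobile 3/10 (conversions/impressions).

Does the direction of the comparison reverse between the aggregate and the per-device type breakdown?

No

Tablet: the video ad 36/106 = 34.0%, Campaign Blue 32/78 = 41.0% → Campaign Blue
Desktop: the video ad 160/231 = 69.3%, Campaign Blue 188/238 = 79.0% → Campaign Blue
Mobile: the video ad 2/9 = 22.2%, Campaign Blue 3/10 = 30.0% → Campaign Blue
Overall: the video ad 198/346 = 57.2%, Campaign Blue 223/326 = 68.4% → Campaign Blue
Campaign Blue wins overall and in every device group — no reversal.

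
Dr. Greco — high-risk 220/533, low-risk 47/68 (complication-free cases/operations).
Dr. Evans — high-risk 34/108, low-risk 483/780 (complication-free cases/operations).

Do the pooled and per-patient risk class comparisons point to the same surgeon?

No

High-risk: Dr. Greco 220/533 = 41.3%, Dr. Evans 34/108 = 31.5% → Dr. Greco
Low-risk: Dr. Greco 47/68 = 69.1%, Dr. Evans 483/780 = 61.9% → Dr. Greco
Overall: Dr. Greco 267/601 = 44.4%, Dr. Evans 517/888 = 58.2% → Dr. Evans
Dr. Greco wins each patient risk group but Dr. Evans wins overall — the comparison reverses. Dr. Greco's operations skew toward high-risk, which has a lower base rate.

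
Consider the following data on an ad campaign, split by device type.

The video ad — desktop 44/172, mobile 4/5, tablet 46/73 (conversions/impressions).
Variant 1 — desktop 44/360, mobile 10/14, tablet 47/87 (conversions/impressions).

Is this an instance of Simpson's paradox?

Desktop: the video ad 44/172 = 25.6%, Variant 1 44/360 = 12.2% → the video ad
Mobile: the video ad 4/5 = 80.0%, Variant 1 10/14 = 71.4% → the video ad
Tablet: the video ad 46/73 = 63.0%, Variant 1 47/87 = 54.0% → the video ad
Overall: the video ad 94/250 = 37.6%, Variant 1 101/461 = 21.9% → the video ad
The video ad wins overall and in every device group — no reversal.

No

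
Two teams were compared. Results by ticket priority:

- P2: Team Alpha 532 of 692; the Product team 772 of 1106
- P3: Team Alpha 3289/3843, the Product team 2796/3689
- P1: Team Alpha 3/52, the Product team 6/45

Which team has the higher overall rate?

P2: Team Alpha 532/692 = 76.9%, the Product team 772/1106 = 69.8% → Team Alpha
P3: Team Alpha 3289/3843 = 85.6%, the Product team 2796/3689 = 75.8% → Team Alpha
P1: Team Alpha 3/52 = 5.8%, the Product team 6/45 = 13.3% → the Product team
Overall: Team Alpha 3824/4587 = 83.4%, the Product team 3574/4840 = 73.8% → Team Alpha
(Neither sweeps every ticket group, but Team Alpha has the higher pooled rate.)

Team Alpha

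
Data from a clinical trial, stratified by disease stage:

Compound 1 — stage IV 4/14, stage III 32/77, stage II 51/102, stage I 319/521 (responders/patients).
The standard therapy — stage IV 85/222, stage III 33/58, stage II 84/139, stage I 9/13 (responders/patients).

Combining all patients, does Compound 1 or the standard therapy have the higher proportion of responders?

Compound 1

Stage IV: Compound 1 4/14 = 28.6%, the standard therapy 85/222 = 38.3% → the standard therapy
Stage III: Compound 1 32/77 = 41.6%, the standard therapy 33/58 = 56.9% → the standard therapy
Stage II: Compound 1 51/102 = 50.0%, the standard therapy 84/139 = 60.4% → the standard therapy
Stage I: Compound 1 319/521 = 61.2%, the standard therapy 9/13 = 69.2% → the standard therapy
Overall: Compound 1 406/714 = 56.9%, the standard therapy 211/432 = 48.8% → Compound 1
(The standard therapy wins every disease group but Compound 1 wins overall — the standard therapy's patients skew toward the low-rate stage IV group.)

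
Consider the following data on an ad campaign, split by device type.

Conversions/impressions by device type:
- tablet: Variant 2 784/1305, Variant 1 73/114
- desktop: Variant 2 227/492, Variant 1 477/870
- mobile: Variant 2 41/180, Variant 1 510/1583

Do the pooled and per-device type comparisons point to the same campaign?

Tablet: Variant 2 784/1305 = 60.1%, Variant 1 73/114 = 64.0% → Variant 1
Desktop: Variant 2 227/492 = 46.1%, Variant 1 477/870 = 54.8% → Variant 1
Mobile: Variant 2 41/180 = 22.8%, Variant 1 510/1583 = 32.2% → Variant 1
Overall: Variant 2 1052/1977 = 53.2%, Variant 1 1060/2567 = 41.3% → Variant 2
Variant 1 wins each device group but Variant 2 wins overall — the comparison reverses. Variant 1's impressions skew toward mobile, which has a lower base rate.

No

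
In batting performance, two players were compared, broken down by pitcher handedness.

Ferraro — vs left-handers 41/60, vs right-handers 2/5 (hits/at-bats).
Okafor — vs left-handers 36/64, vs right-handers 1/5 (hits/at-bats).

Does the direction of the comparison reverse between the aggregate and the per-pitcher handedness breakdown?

No

Vs left-handers: Ferraro 41/60 = 68.3%, Okafor 36/64 = 56.2% → Ferraro
Vs right-handers: Ferraro 2/5 = 40.0%, Okafor 1/5 = 20.0% → Ferraro
Overall: Ferraro 43/65 = 66.2%, Okafor 37/69 = 53.6% → Ferraro
Ferraro wins overall and in every pitcher group — no reversal.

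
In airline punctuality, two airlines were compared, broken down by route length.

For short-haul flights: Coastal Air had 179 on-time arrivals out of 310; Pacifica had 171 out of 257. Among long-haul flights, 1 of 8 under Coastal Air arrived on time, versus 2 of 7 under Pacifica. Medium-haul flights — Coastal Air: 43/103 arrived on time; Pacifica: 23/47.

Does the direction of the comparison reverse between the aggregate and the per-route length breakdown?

Short-haul: Coastal Air 179/310 = 57.7%, Pacifica 171/257 = 66.5% → Pacifica
Long-haul: Coastal Air 1/8 = 12.5%, Pacifica 2/7 = 28.6% → Pacifica
Medium-haul: Coastal Air 43/103 = 41.7%, Pacifica 23/47 = 48.9% → Pacifica
Overall: Coastal Air 223/421 = 53.0%, Pacifica 196/311 = 63.0% → Pacifica
Pacifica wins overall and in every route group — no reversal.

No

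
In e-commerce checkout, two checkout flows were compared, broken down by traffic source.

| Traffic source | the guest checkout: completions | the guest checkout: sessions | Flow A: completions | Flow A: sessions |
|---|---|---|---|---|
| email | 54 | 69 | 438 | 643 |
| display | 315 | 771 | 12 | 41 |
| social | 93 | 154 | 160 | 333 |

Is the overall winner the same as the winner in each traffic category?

No

Email: the guest checkout 54/69 = 78.3%, Flow A 438/643 = 68.1% → the guest checkout
Display: the guest checkout 315/771 = 40.9%, Flow A 12/41 = 29.3% → the guest checkout
Social: the guest checkout 93/154 = 60.4%, Flow A 160/333 = 48.0% → the guest checkout
Overall: the guest checkout 462/994 = 46.5%, Flow A 610/1017 = 60.0% → Flow A
The guest checkout wins each traffic group but Flow A wins overall — the comparison reverses. The guest checkout's sessions skew toward display, which has a lower base rate.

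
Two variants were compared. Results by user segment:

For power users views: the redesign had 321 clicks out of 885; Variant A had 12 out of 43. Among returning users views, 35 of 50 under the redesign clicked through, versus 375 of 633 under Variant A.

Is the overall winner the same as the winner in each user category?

Power users: the redesign 321/885 = 36.3%, Variant A 12/43 = 27.9% → the redesign
Returning users: the redesign 35/50 = 70.0%, Variant A 375/633 = 59.2% → the redesign
Overall: the redesign 356/935 = 38.1%, Variant A 387/676 = 57.2% → Variant A
The redesign wins each user group but Variant A wins overall — the comparison reverses. The redesign's views skew toward power users, which has a lower base rate.

No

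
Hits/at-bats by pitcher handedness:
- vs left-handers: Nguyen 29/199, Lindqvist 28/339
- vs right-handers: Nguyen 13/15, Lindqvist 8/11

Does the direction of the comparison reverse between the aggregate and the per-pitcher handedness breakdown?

Vs left-handers: Nguyen 29/199 = 14.6%, Lindqvist 28/339 = 8.3% → Nguyen
Vs right-handers: Nguyen 13/15 = 86.7%, Lindqvist 8/11 = 72.7% → Nguyen
Overall: Nguyen 42/214 = 19.6%, Lindqvist 36/350 = 10.3% → Nguyen
Nguyen wins overall and in every pitcher group — no reversal.

No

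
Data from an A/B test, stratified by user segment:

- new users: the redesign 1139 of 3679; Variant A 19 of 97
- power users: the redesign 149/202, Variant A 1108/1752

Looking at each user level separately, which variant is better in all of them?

the redesign

New users: the redesign 1139/3679 = 31.0%, Variant A 19/97 = 19.6% → the redesign
Power users: the redesign 149/202 = 73.8%, Variant A 1108/1752 = 63.2% → the redesign
The redesign has the higher rate in both groups.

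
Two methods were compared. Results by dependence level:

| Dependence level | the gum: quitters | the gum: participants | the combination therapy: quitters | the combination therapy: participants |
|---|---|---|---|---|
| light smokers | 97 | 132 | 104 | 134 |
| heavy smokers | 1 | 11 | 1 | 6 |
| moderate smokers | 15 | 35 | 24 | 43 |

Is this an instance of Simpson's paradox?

No

Light smokers: the gum 97/132 = 73.5%, the combination therapy 104/134 = 77.6% → the combination therapy
Heavy smokers: the gum 1/11 = 9.1%, the combination therapy 1/6 = 16.7% → the combination therapy
Moderate smokers: the gum 15/35 = 42.9%, the combination therapy 24/43 = 55.8% → the combination therapy
Overall: the gum 113/178 = 63.5%, the combination therapy 129/183 = 70.5% → the combination therapy
The combination therapy wins overall and in every dependence group — no reversal.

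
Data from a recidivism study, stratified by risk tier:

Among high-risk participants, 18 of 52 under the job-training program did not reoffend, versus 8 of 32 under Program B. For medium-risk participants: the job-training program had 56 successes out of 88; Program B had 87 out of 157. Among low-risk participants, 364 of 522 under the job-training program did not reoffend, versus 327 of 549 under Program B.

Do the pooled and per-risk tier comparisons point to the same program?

High-risk: the job-training program 18/52 = 34.6%, Program B 8/32 = 25.0% → the job-training program
Medium-risk: the job-training program 56/88 = 63.6%, Program B 87/157 = 55.4% → the job-training program
Low-risk: the job-training program 364/522 = 69.7%, Program B 327/549 = 59.6% → the job-training program
Overall: the job-training program 438/662 = 66.2%, Program B 422/738 = 57.2% → the job-training program
The job-training program wins overall and in every risk group — no reversal.

Yes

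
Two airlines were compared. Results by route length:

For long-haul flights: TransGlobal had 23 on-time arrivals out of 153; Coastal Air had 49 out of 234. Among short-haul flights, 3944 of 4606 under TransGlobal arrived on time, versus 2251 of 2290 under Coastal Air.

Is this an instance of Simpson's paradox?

Long-haul: TransGlobal 23/153 = 15.0%, Coastal Air 49/234 = 20.9% → Coastal Air
Short-haul: TransGlobal 3944/4606 = 85.6%, Coastal Air 2251/2290 = 98.3% → Coastal Air
Overall: TransGlobal 3967/4759 = 83.4%, Coastal Air 2300/2524 = 91.1% → Coastal Air
Coastal Air wins overall and in every route group — no reversal.

No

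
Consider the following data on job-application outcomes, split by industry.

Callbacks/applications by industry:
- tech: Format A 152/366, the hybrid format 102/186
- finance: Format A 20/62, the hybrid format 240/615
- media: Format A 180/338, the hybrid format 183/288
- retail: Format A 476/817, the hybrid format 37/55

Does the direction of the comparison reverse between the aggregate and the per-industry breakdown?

Yes

Tech: Format A 152/366 = 41.5%, the hybrid format 102/186 = 54.8% → the hybrid format
Finance: Format A 20/62 = 32.3%, the hybrid format 240/615 = 39.0% → the hybrid format
Media: Format A 180/338 = 53.3%, the hybrid format 183/288 = 63.5% → the hybrid format
Retail: Format A 476/817 = 58.3%, the hybrid format 37/55 = 67.3% → the hybrid format
Overall: Format A 828/1583 = 52.3%, the hybrid format 562/1144 = 49.1% → Format A
The hybrid format wins each industry group but Format A wins overall — the comparison reverses. The hybrid format's applications skew toward finance, which has a lower base rate.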